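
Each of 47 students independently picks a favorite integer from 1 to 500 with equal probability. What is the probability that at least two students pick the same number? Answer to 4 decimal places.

0.8927

It's easier to compute the probability that all 47 are distinct.
P(all distinct) = 500/500 · 499/500 · ··· · 454/500 ≈ 0.1073.
So the probability of at least one match is 1 − 0.1073 = 0.8927.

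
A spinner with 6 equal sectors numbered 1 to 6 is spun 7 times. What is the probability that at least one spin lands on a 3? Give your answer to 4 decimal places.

0.7209

P(no spin lands on a 3) = (5/6)^7 ≈ 0.2791.
P(at least one) = 1 − 0.2791 = 0.7209.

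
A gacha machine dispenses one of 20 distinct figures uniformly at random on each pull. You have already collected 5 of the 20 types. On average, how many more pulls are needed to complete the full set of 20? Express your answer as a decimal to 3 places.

66.365

Starting from 5 distinct types, each trial gives a new one with probability (20−i)/20 when i types are held, so the wait for the next new type is 20/(20−i).
E = 20/15 + 20/14 + 20/13 + 20/12 + 20/11 + 20/10 + 20/9 + 20/8 + 20/7 + 20/6 + 20/5 + 20/4 + 20/3 + 20/2 + 20/1 = 1195757/18018 ≈ 66.365.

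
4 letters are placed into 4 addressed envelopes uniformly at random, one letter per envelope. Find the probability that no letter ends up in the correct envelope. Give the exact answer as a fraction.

3/8

This is the derangement probability: permutations of 4 with no fixed point.
D(4) = 4! · (1 − 1/1! + 1/2! − ··· + (−1)^4/4!) = 9.
P = 9/24 = 3/8.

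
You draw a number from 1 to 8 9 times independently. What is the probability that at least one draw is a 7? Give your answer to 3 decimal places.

0.699

P(no draw is a 7) = (7/8)^9 ≈ 0.301.
P(at least one) = 1 − 0.301 = 0.699.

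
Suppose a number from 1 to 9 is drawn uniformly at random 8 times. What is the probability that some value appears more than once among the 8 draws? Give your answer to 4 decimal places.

P(all 8 different) = 9/9 · 8/9 · ··· · 2/9 ≈ 0.0084.
P(at least two equal) = 1 − 0.0084 = 0.9916.

0.9916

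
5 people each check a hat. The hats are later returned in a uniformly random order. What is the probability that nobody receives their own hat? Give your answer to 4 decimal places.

This is the derangement probability: permutations of 5 with no fixed point.
D(5) = 5! · (1 − 1/1! + 1/2! − ··· + (−1)^5/5!) = 44.
P = 44/120 = 11/30 ≈ 0.3667.

0.3667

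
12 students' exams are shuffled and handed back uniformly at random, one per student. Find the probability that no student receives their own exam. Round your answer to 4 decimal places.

This is the derangement probability: permutations of 12 with no fixed point.
D(12) = 12! · (1 − 1/1! + 1/2! − ··· + (−1)^12/12!) = 176214841.
P = 176214841/479001600 = 16019531/43545600 ≈ 0.3679.

0.3679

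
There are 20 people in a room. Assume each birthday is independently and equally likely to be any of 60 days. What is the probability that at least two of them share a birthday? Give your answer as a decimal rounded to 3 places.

It's easier to compute the probability that all 20 are distinct.
P(all distinct) = 60/60 · 59/60 · ··· · 41/60 ≈ 0.028.
So the probability of at least one match is 1 − 0.028 = 0.972.

0.972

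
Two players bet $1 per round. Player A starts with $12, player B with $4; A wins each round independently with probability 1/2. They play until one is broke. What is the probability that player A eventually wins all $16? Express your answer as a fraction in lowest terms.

3/4

With a fair step, P(i) = ½P(i−1) + ½P(i+1) with P(0)=0, P(16)=1 has the linear solution P(i) = i/16.
P(12) = 12/16 = 3/4.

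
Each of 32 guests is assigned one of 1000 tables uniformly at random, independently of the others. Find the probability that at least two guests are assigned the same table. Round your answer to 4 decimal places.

0.3943

It's easier to compute the probability that all 32 are distinct.
P(all distinct) = 1000/1000 · 999/1000 · ··· · 969/1000 ≈ 0.6057.
So the probability of at least one match is 1 − 0.6057 = 0.3943.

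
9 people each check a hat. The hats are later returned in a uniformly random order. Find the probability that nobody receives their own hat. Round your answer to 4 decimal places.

This is the derangement probability: permutations of 9 with no fixed point.
D(9) = 9! · (1 − 1/1! + 1/2! − ··· + (−1)^9/9!) = 133496.
P = 133496/362880 = 16687/45360 ≈ 0.3679.

0.3679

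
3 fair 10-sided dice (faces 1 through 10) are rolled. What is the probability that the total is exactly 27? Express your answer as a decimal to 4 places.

0.0100

There are 10^3 = 1000 equally likely outcomes.
The number of ordered 3-tuples from {1,…,10} summing to 27 is 10.
P(sum = 27) = 10/1000 = 1/100 ≈ 0.0100.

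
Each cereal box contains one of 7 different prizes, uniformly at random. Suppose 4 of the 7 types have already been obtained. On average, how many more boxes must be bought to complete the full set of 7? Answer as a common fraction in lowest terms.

Starting from 4 distinct types, each trial gives a new one with probability (7−i)/7 when i types are held, so the wait for the next new type is 7/(7−i).
E = 7/3 + 7/2 + 7/1 = 77/6.

77/6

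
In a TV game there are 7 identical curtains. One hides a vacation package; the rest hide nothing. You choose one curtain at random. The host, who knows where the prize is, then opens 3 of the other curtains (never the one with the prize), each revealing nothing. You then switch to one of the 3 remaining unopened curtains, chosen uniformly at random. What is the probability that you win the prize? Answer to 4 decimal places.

0.2857

Your original curtain holds the prize with probability 1/7, so the other 6 collectively hold it with probability 6/7.
The host can always find 3 empty curtains to open, so the reveals don't change that 6/7; it is now spread over the 3 remaining unopened curtains.
P(win by switching) = (6/7) · (1/3) = 2/7 ≈ 0.2857.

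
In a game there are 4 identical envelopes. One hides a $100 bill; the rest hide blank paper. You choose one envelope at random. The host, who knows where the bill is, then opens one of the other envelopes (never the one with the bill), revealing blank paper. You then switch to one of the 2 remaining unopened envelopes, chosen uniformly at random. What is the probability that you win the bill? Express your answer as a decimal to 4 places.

Your original envelope holds the bill with probability 1/4, so the other 3 collectively hold it with probability 3/4.
The host can always find an empty envelope to open, so this doesn't change that 3/4; it is now spread over the 2 remaining unopened envelopes.
P(win by switching) = (3/4) · (1/2) = 3/8 ≈ 0.3750.

0.3750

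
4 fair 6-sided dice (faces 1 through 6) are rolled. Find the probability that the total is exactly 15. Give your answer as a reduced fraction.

35/324

There are 6^4 = 1296 equally likely outcomes.
The number of ordered 4-tuples from {1,…,6} summing to 15 is 140.
P(sum = 15) = 140/1296 = 35/324.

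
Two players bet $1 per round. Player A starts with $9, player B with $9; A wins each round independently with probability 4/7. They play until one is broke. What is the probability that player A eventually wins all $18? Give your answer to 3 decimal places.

0.930

Let r = q/p = (3/7)/(4/7) = 3/4. The recurrence P(i) = p·P(i+1) + q·P(i−1) with P(0)=0, P(18)=1 gives P(i) = (1 − r^i)/(1 − r^18).
P(9) = (1 − (3/4)^9) / (1 − (3/4)^18) = 262144/281827 ≈ 0.930.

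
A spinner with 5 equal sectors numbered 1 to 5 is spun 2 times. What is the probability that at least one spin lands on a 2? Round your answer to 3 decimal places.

0.360

P(no spin lands on a 2) = (4/5)^2 ≈ 0.640.
P(at least one) = 1 − 0.640 = 0.360.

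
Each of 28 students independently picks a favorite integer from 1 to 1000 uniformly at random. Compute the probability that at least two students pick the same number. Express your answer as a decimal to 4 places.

0.3172

It's easier to compute the probability that all 28 are distinct.
P(all distinct) = 1000/1000 · 999/1000 · ··· · 973/1000 ≈ 0.6828.
So the probability of at least one match is 1 − 0.6828 = 0.3172.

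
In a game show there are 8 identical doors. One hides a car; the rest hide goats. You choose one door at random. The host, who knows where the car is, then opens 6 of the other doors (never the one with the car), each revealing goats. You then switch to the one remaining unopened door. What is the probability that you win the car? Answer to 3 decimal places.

Your original door holds the car with probability 1/8, so the other 7 collectively hold it with probability 7/8.
The host can always find 6 empty doors to open, so the reveals don't change that 7/8; it is now spread over the 1 remaining unopened door.
P(win by switching) = (7/8) · (1/1) = 7/8 ≈ 0.875.

0.875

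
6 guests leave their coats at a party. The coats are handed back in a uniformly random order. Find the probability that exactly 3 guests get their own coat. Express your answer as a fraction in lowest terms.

1/18

Choose which 3 of the 6 are fixed: C(6,3) = 20 ways.
The remaining 3 must have no fixed point: D(3) = 2.
P = 20·2/720 = 1/18.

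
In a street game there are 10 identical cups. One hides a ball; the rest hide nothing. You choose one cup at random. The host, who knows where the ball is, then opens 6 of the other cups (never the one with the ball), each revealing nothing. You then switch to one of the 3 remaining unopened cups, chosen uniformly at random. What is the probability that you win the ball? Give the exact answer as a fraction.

Your original cup holds the ball with probability 1/10, so the other 9 collectively hold it with probability 9/10.
The host can always find 6 empty cups to open, so the reveals don't change that 9/10; it is now spread over the 3 remaining unopened cups.
P(win by switching) = (9/10) · (1/3) = 3/10.

3/10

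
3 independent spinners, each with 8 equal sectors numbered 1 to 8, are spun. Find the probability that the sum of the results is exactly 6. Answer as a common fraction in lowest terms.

5/256

There are 8^3 = 512 equally likely outcomes.
The number of ordered 3-tuples from {1,…,8} summing to 6 is 10.
P(sum = 6) = 10/512 = 5/256.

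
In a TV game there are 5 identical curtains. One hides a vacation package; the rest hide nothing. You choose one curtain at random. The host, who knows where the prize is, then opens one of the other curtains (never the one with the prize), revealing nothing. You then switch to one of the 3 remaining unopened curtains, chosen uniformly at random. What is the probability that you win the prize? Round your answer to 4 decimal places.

0.2667

Your original curtain holds the prize with probability 1/5, so the other 4 collectively hold it with probability 4/5.
The host can always find an empty curtain to open, so this doesn't change that 4/5; it is now spread over the 3 remaining unopened curtains.
P(win by switching) = (4/5) · (1/3) = 4/15 ≈ 0.2667.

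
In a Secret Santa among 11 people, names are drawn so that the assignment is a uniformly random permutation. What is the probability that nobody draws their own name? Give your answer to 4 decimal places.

0.3679

This is the derangement probability: permutations of 11 with no fixed point.
D(11) = 11! · (1 − 1/1! + 1/2! − ··· + (−1)^11/11!) = 14684570.
P = 14684570/39916800 = 1468457/3991680 ≈ 0.3679.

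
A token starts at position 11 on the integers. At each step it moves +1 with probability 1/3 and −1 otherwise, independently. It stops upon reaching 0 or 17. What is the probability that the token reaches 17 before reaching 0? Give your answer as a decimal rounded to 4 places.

Let r = q/p = (2/3)/(1/3) = 2. The recurrence P(i) = p·P(i+1) + q·P(i−1) with P(0)=0, P(17)=1 gives P(i) = (1 − r^i)/(1 − r^17).
P(11) = (1 − (2)^11) / (1 − (2)^17) = 2047/131071 ≈ 0.0156.

0.0156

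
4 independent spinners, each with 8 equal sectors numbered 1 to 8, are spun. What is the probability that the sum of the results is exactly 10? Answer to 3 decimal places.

0.021

There are 8^4 = 4096 equally likely outcomes.
The number of ordered 4-tuples from {1,…,8} summing to 10 is 84.
P(sum = 10) = 84/4096 = 21/1024 ≈ 0.021.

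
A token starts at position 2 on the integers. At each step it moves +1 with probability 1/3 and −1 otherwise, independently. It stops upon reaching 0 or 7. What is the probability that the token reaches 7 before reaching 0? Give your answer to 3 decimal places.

0.024

Let r = q/p = (2/3)/(1/3) = 2. The recurrence P(i) = p·P(i+1) + q·P(i−1) with P(0)=0, P(7)=1 gives P(i) = (1 − r^i)/(1 − r^7).
P(2) = (1 − (2)^2) / (1 − (2)^7) = 3/127 ≈ 0.024.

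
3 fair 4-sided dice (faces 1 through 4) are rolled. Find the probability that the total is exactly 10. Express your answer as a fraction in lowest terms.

3/32

There are 4^3 = 64 equally likely outcomes.
The number of ordered 3-tuples from {1,…,4} summing to 10 is 6.
P(sum = 10) = 6/64 = 3/32.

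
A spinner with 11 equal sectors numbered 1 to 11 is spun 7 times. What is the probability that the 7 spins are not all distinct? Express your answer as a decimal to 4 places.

P(all 7 different) = 11/11 · 10/11 · ··· · 5/11 ≈ 0.0853.
P(at least two equal) = 1 − 0.0853 = 0.9147.

0.9147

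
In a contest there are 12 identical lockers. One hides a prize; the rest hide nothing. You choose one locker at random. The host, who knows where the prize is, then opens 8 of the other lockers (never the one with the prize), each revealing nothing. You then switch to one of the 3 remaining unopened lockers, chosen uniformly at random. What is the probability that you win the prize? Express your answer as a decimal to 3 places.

Your original locker holds the prize with probability 1/12, so the other 11 collectively hold it with probability 11/12.
The host can always find 8 empty lockers to open, so the reveals don't change that 11/12; it is now spread over the 3 remaining unopened lockers.
P(win by switching) = (11/12) · (1/3) = 11/36 ≈ 0.306.

0.306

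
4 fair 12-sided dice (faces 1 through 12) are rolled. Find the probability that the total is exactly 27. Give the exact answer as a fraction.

143/2592

There are 12^4 = 20736 equally likely outcomes.
The number of ordered 4-tuples from {1,…,12} summing to 27 is 1144.
P(sum = 27) = 1144/20736 = 143/2592.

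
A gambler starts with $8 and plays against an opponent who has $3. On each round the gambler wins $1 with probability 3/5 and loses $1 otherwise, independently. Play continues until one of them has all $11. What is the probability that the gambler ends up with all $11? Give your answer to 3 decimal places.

Let r = q/p = (2/5)/(3/5) = 2/3. The recurrence P(i) = p·P(i+1) + q·P(i−1) with P(0)=0, P(11)=1 gives P(i) = (1 − r^i)/(1 − r^11).
P(8) = (1 − (2/3)^8) / (1 − (2/3)^11) = 170235/175099 ≈ 0.972.

0.972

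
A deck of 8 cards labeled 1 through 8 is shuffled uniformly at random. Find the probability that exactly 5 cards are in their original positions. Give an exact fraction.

1/360

Choose which 5 of the 8 are fixed: C(8,5) = 56 ways.
The remaining 3 must have no fixed point: D(3) = 2.
P = 56·2/40320 = 1/360.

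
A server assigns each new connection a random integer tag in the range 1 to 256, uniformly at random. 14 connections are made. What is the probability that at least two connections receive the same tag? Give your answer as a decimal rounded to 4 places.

It's easier to compute the probability that all 14 are distinct.
P(all distinct) = 256/256 · 255/256 · ··· · 243/256 ≈ 0.6964.
So the probability of at least one match is 1 − 0.6964 = 0.3036.

0.3036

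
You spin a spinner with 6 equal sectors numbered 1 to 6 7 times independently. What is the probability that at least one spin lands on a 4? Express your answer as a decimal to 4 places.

0.7209

P(no spin lands on a 4) = (5/6)^7 ≈ 0.2791.
P(at least one) = 1 − 0.2791 = 0.7209.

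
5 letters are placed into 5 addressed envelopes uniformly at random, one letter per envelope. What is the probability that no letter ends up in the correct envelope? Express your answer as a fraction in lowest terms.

This is the derangement probability: permutations of 5 with no fixed point.
D(5) = 5! · (1 − 1/1! + 1/2! − ··· + (−1)^5/5!) = 44.
P = 44/120 = 11/30.

11/30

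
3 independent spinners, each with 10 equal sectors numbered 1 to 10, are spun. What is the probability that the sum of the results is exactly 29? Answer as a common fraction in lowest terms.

There are 10^3 = 1000 equally likely outcomes.
The number of ordered 3-tuples from {1,…,10} summing to 29 is 3.
P(sum = 29) = 3/1000.

3/1000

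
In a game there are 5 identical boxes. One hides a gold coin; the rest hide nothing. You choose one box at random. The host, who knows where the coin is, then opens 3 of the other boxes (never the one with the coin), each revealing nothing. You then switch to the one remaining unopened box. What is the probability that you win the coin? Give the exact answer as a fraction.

Your original box holds the coin with probability 1/5, so the other 4 collectively hold it with probability 4/5.
The host can always find 3 empty boxes to open, so the reveals don't change that 4/5; it is now spread over the 1 remaining unopened box.
P(win by switching) = (4/5) · (1/1) = 4/5.

4/5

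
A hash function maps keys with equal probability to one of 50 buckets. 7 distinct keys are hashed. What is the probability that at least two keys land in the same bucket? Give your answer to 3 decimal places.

0.356

It's easier to compute the probability that all 7 are distinct.
P(all distinct) = 50/50 · 49/50 · ··· · 44/50 ≈ 0.644.
So the probability of at least one match is 1 − 0.644 = 0.356.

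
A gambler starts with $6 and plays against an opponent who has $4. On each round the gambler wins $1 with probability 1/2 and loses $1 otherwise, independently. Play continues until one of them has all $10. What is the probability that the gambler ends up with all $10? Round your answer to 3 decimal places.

0.600

With a fair step, P(i) = ½P(i−1) + ½P(i+1) with P(0)=0, P(10)=1 has the linear solution P(i) = i/10.
P(6) = 6/10 = 3/5 ≈ 0.600.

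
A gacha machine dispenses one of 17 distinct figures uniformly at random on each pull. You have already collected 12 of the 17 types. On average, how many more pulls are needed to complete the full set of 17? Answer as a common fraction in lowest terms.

Starting from 12 distinct types, each trial gives a new one with probability (17−i)/17 when i types are held, so the wait for the next new type is 17/(17−i).
E = 17/5 + 17/4 + 17/3 + 17/2 + 17/1 = 2329/60.

2329/60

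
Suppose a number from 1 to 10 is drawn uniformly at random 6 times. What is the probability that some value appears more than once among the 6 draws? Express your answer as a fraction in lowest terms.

P(all 6 different) = 10/10 · 9/10 · ··· · 5/10 = 189/1250.
P(at least two equal) = 1 − 189/1250 = 1061/1250.

1061/1250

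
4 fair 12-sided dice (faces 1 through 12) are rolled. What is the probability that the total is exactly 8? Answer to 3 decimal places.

There are 12^4 = 20736 equally likely outcomes.
The number of ordered 4-tuples from {1,…,12} summing to 8 is 35.
P(sum = 8) = 35/20736 ≈ 0.002.

0.002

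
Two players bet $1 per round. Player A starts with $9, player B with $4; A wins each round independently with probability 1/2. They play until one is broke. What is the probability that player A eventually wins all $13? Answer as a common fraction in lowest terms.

With a fair step, P(i) = ½P(i−1) + ½P(i+1) with P(0)=0, P(13)=1 has the linear solution P(i) = i/13.
P(9) = 9/13.

9/13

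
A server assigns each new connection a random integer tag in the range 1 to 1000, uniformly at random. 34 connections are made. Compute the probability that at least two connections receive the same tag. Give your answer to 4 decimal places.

0.4330

It's easier to compute the probability that all 34 are distinct.
P(all distinct) = 1000/1000 · 999/1000 · ··· · 967/1000 ≈ 0.5670.
So the probability of at least one match is 1 − 0.5670 = 0.4330.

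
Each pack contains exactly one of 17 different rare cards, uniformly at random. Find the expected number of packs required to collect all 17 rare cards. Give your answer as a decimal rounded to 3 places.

58.472

After i distinct types are collected, each trial gives a new one with probability (17−i)/17, so the expected wait for the next new type is 17/(17−i).
E = 17/17 + 17/16 + 17/15 + 17/14 + 17/13 + 17/12 + 17/11 + 17/10 + 17/9 + 17/8 + 17/7 + 17/6 + 17/5 + 17/4 + 17/3 + 17/2 + 17/1 = 42142223/720720 ≈ 58.472.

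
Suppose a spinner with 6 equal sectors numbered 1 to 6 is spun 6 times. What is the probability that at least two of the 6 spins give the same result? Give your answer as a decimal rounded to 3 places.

P(all 6 different) = 6/6 · 5/6 · ··· · 1/6 ≈ 0.015.
P(at least two equal) = 1 − 0.015 = 0.985.

0.985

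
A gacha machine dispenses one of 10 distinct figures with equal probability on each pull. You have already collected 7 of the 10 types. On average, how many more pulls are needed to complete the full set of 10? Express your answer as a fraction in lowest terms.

Starting from 7 distinct types, each trial gives a new one with probability (10−i)/10 when i types are held, so the wait for the next new type is 10/(10−i).
E = 10/3 + 10/2 + 10/1 = 55/3.

55/3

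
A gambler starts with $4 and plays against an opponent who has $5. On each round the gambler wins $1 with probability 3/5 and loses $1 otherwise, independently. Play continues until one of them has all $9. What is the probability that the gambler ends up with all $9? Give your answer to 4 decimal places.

Let r = q/p = (2/5)/(3/5) = 2/3. The recurrence P(i) = p·P(i+1) + q·P(i−1) with P(0)=0, P(9)=1 gives P(i) = (1 − r^i)/(1 − r^9).
P(4) = (1 − (2/3)^4) / (1 − (2/3)^9) = 15795/19171 ≈ 0.8239.

0.8239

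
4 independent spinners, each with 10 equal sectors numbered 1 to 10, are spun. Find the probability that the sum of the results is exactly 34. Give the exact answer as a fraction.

21/2500

There are 10^4 = 10000 equally likely outcomes.
The number of ordered 4-tuples from {1,…,10} summing to 34 is 84.
P(sum = 34) = 84/10000 = 21/2500.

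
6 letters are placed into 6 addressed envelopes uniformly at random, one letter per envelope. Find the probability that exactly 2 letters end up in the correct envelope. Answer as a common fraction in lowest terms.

3/16

Choose which 2 of the 6 are fixed: C(6,2) = 15 ways.
The remaining 4 must have no fixed point: D(4) = 9.
P = 15·9/720 = 3/16.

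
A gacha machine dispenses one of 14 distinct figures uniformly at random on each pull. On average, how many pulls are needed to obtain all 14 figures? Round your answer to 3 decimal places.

45.522

After i distinct types are collected, each trial gives a new one with probability (14−i)/14, so the expected wait for the next new type is 14/(14−i).
E = 14/14 + 14/13 + 14/12 + 14/11 + 14/10 + 14/9 + 14/8 + 14/7 + 14/6 + 14/5 + 14/4 + 14/3 + 14/2 + 14/1 = 1171733/25740 ≈ 45.522.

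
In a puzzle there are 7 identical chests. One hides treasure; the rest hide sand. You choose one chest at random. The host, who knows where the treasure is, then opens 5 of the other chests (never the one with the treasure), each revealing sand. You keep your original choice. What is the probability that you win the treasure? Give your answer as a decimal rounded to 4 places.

The host can always open 5 empty chests regardless of your choice, so the reveals give no information about your original chest.
P(win by staying) = 1/7 ≈ 0.1429.

0.1429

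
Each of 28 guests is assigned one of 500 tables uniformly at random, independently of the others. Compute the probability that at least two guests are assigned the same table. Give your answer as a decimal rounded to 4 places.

It's easier to compute the probability that all 28 are distinct.
P(all distinct) = 500/500 · 499/500 · ··· · 473/500 ≈ 0.4629.
So the probability of at least one match is 1 − 0.4629 = 0.5371.

0.5371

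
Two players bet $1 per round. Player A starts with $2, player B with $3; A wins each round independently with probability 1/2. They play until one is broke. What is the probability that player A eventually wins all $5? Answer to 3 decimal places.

With a fair step, P(i) = ½P(i−1) + ½P(i+1) with P(0)=0, P(5)=1 has the linear solution P(i) = i/5.
P(2) = 2/5 ≈ 0.400.

0.400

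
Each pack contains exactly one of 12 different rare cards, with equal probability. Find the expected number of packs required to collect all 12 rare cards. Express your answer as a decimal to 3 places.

After i distinct types are collected, each trial gives a new one with probability (12−i)/12, so the expected wait for the next new type is 12/(12−i).
E = 12/12 + 12/11 + 12/10 + 12/9 + 12/8 + 12/7 + 12/6 + 12/5 + 12/4 + 12/3 + 12/2 + 12/1 = 86021/2310 ≈ 37.239.

37.239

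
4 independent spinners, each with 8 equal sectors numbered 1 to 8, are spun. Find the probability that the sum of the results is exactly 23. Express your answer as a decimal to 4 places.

0.0498

There are 8^4 = 4096 equally likely outcomes.
The number of ordered 4-tuples from {1,…,8} summing to 23 is 204.
P(sum = 23) = 204/4096 = 51/1024 ≈ 0.0498.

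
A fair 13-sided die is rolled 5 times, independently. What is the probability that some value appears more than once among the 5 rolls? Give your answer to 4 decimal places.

P(all 5 different) = 13/13 · 12/13 · ··· · 9/13 ≈ 0.4160.
P(at least two equal) = 1 − 0.4160 = 0.5840.

0.5840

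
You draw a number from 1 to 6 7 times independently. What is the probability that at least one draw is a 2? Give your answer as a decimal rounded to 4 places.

0.7209

P(no draw is a 2) = (5/6)^7 ≈ 0.2791.
P(at least one) = 1 − 0.2791 = 0.7209.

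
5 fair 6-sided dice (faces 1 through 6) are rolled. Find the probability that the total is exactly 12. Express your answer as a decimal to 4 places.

There are 6^5 = 7776 equally likely outcomes.
The number of ordered 5-tuples from {1,…,6} summing to 12 is 305.
P(sum = 12) = 305/7776 ≈ 0.0392.

0.0392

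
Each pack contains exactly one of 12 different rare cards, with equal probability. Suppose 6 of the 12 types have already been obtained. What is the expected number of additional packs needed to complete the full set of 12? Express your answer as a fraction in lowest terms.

147/5

Starting from 6 distinct types, each trial gives a new one with probability (12−i)/12 when i types are held, so the wait for the next new type is 12/(12−i).
E = 12/6 + 12/5 + 12/4 + 12/3 + 12/2 + 12/1 = 147/5.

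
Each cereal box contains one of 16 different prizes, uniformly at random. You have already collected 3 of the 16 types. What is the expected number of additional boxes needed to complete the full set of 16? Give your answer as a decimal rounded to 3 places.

50.882

Starting from 3 distinct types, each trial gives a new one with probability (16−i)/16 when i types are held, so the wait for the next new type is 16/(16−i).
E = 16/13 + 16/12 + 16/11 + 16/10 + 16/9 + 16/8 + 16/7 + 16/6 + 16/5 + 16/4 + 16/3 + 16/2 + 16/1 = 2291986/45045 ≈ 50.882.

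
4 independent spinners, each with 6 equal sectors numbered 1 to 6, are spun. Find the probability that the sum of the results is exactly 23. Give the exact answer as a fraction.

There are 6^4 = 1296 equally likely outcomes.
The number of ordered 4-tuples from {1,…,6} summing to 23 is 4.
P(sum = 23) = 4/1296 = 1/324.

1/324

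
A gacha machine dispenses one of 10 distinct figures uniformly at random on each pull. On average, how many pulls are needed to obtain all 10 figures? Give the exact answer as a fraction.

7381/252

After i distinct types are collected, each trial gives a new one with probability (10−i)/10, so the expected wait for the next new type is 10/(10−i).
E = 10/10 + 10/9 + 10/8 + 10/7 + 10/6 + 10/5 + 10/4 + 10/3 + 10/2 + 10/1 = 7381/252.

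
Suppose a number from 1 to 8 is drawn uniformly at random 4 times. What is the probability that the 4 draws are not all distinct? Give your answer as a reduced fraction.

151/256

P(all 4 different) = 8/8 · 7/8 · ··· · 5/8 = 105/256.
P(at least two equal) = 1 − 105/256 = 151/256.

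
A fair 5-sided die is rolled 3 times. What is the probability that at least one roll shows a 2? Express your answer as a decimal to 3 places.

0.488

P(no roll shows a 2) = (4/5)^3 ≈ 0.512.
P(at least one) = 1 − 0.512 = 0.488.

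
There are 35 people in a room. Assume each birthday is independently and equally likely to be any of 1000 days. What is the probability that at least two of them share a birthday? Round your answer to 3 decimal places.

It's easier to compute the probability that all 35 are distinct.
P(all distinct) = 1000/1000 · 999/1000 · ··· · 966/1000 ≈ 0.548.
So the probability of at least one match is 1 − 0.548 = 0.452.

0.452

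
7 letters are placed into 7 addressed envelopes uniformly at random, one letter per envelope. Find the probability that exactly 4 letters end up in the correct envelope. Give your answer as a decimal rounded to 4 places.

0.0139

Choose which 4 of the 7 are fixed: C(7,4) = 35 ways.
The remaining 3 must have no fixed point: D(3) = 2.
P = 35·2/5040 = 1/72 ≈ 0.0139.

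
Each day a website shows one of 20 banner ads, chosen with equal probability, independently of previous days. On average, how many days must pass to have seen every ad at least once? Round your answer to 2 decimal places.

After i distinct types are collected, each trial gives a new one with probability (20−i)/20, so the expected wait for the next new type is 20/(20−i).
E = 20/20 + 20/19 + 20/18 + 20/17 + 20/16 + 20/15 + 20/14 + 20/13 + 20/12 + 20/11 + 20/10 + 20/9 + 20/8 + 20/7 + 20/6 + 20/5 + 20/4 + 20/3 + 20/2 + 20/1 = 279175675/3879876 ≈ 71.95.

71.95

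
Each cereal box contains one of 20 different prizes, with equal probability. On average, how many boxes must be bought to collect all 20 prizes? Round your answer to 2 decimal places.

71.95

After i distinct types are collected, each trial gives a new one with probability (20−i)/20, so the expected wait for the next new type is 20/(20−i).
E = 20/20 + 20/19 + 20/18 + 20/17 + 20/16 + 20/15 + 20/14 + 20/13 + 20/12 + 20/11 + 20/10 + 20/9 + 20/8 + 20/7 + 20/6 + 20/5 + 20/4 + 20/3 + 20/2 + 20/1 = 279175675/3879876 ≈ 71.95.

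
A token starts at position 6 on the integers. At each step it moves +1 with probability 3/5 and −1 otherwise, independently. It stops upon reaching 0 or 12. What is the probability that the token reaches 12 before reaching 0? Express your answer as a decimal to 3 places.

0.919

Let r = q/p = (2/5)/(3/5) = 2/3. The recurrence P(i) = p·P(i+1) + q·P(i−1) with P(0)=0, P(12)=1 gives P(i) = (1 − r^i)/(1 − r^12).
P(6) = (1 − (2/3)^6) / (1 − (2/3)^12) = 729/793 ≈ 0.919.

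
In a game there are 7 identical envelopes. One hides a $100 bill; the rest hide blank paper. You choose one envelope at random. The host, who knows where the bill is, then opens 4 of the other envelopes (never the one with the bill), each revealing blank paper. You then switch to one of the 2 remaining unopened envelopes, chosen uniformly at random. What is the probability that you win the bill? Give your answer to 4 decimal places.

Your original envelope holds the bill with probability 1/7, so the other 6 collectively hold it with probability 6/7.
The host can always find 4 empty envelopes to open, so the reveals don't change that 6/7; it is now spread over the 2 remaining unopened envelopes.
P(win by switching) = (6/7) · (1/2) = 3/7 ≈ 0.4286.

0.4286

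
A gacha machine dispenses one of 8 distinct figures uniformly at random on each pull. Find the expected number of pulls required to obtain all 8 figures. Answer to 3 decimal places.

21.743

After i distinct types are collected, each trial gives a new one with probability (8−i)/8, so the expected wait for the next new type is 8/(8−i).
E = 8/8 + 8/7 + 8/6 + 8/5 + 8/4 + 8/3 + 8/2 + 8/1 = 761/35 ≈ 21.743.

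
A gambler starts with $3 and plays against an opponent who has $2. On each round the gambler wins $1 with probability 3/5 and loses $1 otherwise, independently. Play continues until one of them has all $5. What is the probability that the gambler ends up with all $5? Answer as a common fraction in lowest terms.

Let r = q/p = (2/5)/(3/5) = 2/3. The recurrence P(i) = p·P(i+1) + q·P(i−1) with P(0)=0, P(5)=1 gives P(i) = (1 − r^i)/(1 − r^5).
P(3) = (1 − (2/3)^3) / (1 − (2/3)^5) = 171/211.

171/211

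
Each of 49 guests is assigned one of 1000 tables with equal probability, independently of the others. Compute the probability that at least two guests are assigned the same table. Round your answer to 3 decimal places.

0.697

It's easier to compute the probability that all 49 are distinct.
P(all distinct) = 1000/1000 · 999/1000 · ··· · 952/1000 ≈ 0.303.
So the probability of at least one match is 1 − 0.303 = 0.697.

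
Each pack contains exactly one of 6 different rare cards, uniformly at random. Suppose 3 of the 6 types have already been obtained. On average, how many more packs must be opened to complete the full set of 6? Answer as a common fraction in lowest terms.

11

Starting from 3 distinct types, each trial gives a new one with probability (6−i)/6 when i types are held, so the wait for the next new type is 6/(6−i).
E = 6/3 + 6/2 + 6/1 = 11.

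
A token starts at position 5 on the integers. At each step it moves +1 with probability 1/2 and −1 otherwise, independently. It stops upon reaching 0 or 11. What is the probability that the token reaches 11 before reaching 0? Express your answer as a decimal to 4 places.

0.4545

With a fair step, P(i) = ½P(i−1) + ½P(i+1) with P(0)=0, P(11)=1 has the linear solution P(i) = i/11.
P(5) = 5/11 ≈ 0.4545.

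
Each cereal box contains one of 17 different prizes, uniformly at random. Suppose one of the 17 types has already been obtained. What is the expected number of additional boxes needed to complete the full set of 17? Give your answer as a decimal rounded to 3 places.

57.472

Starting from 1 distinct type, each trial gives a new one with probability (17−i)/17 when i types are held, so the wait for the next new type is 17/(17−i).
E = 17/16 + 17/15 + 17/14 + 17/13 + 17/12 + 17/11 + 17/10 + 17/9 + 17/8 + 17/7 + 17/6 + 17/5 + 17/4 + 17/3 + 17/2 + 17/1 = 41421503/720720 ≈ 57.472.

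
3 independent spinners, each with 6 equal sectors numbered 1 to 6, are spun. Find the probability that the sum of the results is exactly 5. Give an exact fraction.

There are 6^3 = 216 equally likely outcomes.
The number of ordered 3-tuples from {1,…,6} summing to 5 is 6.
P(sum = 5) = 6/216 = 1/36.

1/36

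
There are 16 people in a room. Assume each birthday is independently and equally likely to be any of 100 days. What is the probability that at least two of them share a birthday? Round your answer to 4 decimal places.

0.7184

It's easier to compute the probability that all 16 are distinct.
P(all distinct) = 100/100 · 99/100 · ··· · 85/100 ≈ 0.2816.
So the probability of at least one match is 1 − 0.2816 = 0.7184.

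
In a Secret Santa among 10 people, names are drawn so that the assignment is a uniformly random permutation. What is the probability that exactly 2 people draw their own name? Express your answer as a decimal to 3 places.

0.184

Choose which 2 of the 10 are fixed: C(10,2) = 45 ways.
The remaining 8 must have no fixed point: D(8) = 14833.
P = 45·14833/3628800 = 2119/11520 ≈ 0.184.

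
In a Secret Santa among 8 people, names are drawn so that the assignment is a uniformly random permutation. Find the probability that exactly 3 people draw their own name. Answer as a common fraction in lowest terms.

Choose which 3 of the 8 are fixed: C(8,3) = 56 ways.
The remaining 5 must have no fixed point: D(5) = 44.
P = 56·44/40320 = 11/180.

11/180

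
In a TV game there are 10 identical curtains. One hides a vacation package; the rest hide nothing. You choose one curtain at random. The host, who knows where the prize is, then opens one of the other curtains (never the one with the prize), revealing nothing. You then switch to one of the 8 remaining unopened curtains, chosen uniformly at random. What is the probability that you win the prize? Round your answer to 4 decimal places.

0.1125

Your original curtain holds the prize with probability 1/10, so the other 9 collectively hold it with probability 9/10.
The host can always find an empty curtain to open, so this doesn't change that 9/10; it is now spread over the 8 remaining unopened curtains.
P(win by switching) = (9/10) · (1/8) = 9/80 ≈ 0.1125.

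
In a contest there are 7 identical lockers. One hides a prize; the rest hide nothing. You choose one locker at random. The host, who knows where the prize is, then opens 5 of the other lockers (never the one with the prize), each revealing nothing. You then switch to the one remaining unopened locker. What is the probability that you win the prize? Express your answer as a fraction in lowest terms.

6/7

Your original locker holds the prize with probability 1/7, so the other 6 collectively hold it with probability 6/7.
The host can always find 5 empty lockers to open, so the reveals don't change that 6/7; it is now spread over the 1 remaining unopened locker.
P(win by switching) = (6/7) · (1/1) = 6/7.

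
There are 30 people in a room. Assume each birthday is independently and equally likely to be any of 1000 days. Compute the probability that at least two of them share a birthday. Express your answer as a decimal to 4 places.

0.3555

It's easier to compute the probability that all 30 are distinct.
P(all distinct) = 1000/1000 · 999/1000 · ··· · 971/1000 ≈ 0.6445.
So the probability of at least one match is 1 − 0.6445 = 0.3555.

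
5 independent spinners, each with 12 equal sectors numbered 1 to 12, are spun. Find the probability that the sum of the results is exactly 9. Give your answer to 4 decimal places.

There are 12^5 = 248832 equally likely outcomes.
The number of ordered 5-tuples from {1,…,12} summing to 9 is 70.
P(sum = 9) = 70/248832 = 35/124416 ≈ 0.0003.

0.0003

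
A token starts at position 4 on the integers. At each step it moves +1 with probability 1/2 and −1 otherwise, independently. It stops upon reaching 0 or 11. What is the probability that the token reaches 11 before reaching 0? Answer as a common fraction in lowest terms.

4/11

With a fair step, P(i) = ½P(i−1) + ½P(i+1) with P(0)=0, P(11)=1 has the linear solution P(i) = i/11.
P(4) = 4/11.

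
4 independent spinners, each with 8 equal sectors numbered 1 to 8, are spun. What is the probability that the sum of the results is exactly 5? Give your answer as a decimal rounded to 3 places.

There are 8^4 = 4096 equally likely outcomes.
The number of ordered 4-tuples from {1,…,8} summing to 5 is 4.
P(sum = 5) = 4/4096 = 1/1024 ≈ 0.001.

0.001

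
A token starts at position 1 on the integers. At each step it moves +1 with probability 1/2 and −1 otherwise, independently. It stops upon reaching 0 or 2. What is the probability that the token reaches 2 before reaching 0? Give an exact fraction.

1/2

With a fair step, P(i) = ½P(i−1) + ½P(i+1) with P(0)=0, P(2)=1 has the linear solution P(i) = i/2.
P(1) = 1/2.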